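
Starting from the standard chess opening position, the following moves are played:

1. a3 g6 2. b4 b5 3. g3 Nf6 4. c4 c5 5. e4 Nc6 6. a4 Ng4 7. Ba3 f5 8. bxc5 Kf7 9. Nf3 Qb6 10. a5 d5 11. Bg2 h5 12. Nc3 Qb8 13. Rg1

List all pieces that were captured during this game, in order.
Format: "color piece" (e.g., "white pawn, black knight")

Tracking captures:
  bxc5: captured black pawn

black pawn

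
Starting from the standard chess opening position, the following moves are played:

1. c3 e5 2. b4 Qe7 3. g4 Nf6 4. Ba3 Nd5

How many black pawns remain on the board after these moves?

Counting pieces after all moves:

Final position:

  a b c d e f g h
  ─────────────────
8│♜ ♞ ♝ · ♚ ♝ · ♜│8
7│♟ ♟ ♟ ♟ ♛ ♟ ♟ ♟│7
6│· · · · · · · ·│6
5│· · · ♞ ♟ · · ·│5
4│· ♙ · · · · ♙ ·│4
3│♗ · ♙ · · · · ·│3
2│♙ · · ♙ ♙ ♙ · ♙│2
1│♖ ♘ · ♕ ♔ ♗ ♘ ♖│1
  ─────────────────
  a b c d e f g h


8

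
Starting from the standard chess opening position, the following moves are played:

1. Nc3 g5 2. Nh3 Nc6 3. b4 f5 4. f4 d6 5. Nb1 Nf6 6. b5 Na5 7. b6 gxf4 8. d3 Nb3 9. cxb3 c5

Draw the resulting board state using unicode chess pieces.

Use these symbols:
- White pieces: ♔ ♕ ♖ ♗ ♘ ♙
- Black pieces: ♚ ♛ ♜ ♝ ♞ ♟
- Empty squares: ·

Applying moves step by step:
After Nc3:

♜ ♞ ♝ ♛ ♚ ♝ ♞ ♜
♟ ♟ ♟ ♟ ♟ ♟ ♟ ♟
· · · · · · · ·
· · · · · · · ·
· · · · · · · ·
· · ♘ · · · · ·
♙ ♙ ♙ ♙ ♙ ♙ ♙ ♙
♖ · ♗ ♕ ♔ ♗ ♘ ♖


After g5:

♜ ♞ ♝ ♛ ♚ ♝ ♞ ♜
♟ ♟ ♟ ♟ ♟ ♟ · ♟
· · · · · · · ·
· · · · · · ♟ ·
· · · · · · · ·
· · ♘ · · · · ·
♙ ♙ ♙ ♙ ♙ ♙ ♙ ♙
♖ · ♗ ♕ ♔ ♗ ♘ ♖


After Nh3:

♜ ♞ ♝ ♛ ♚ ♝ ♞ ♜
♟ ♟ ♟ ♟ ♟ ♟ · ♟
· · · · · · · ·
· · · · · · ♟ ·
· · · · · · · ·
· · ♘ · · · · ♘
♙ ♙ ♙ ♙ ♙ ♙ ♙ ♙
♖ · ♗ ♕ ♔ ♗ · ♖


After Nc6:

♜ · ♝ ♛ ♚ ♝ ♞ ♜
♟ ♟ ♟ ♟ ♟ ♟ · ♟
· · ♞ · · · · ·
· · · · · · ♟ ·
· · · · · · · ·
· · ♘ · · · · ♘
♙ ♙ ♙ ♙ ♙ ♙ ♙ ♙
♖ · ♗ ♕ ♔ ♗ · ♖


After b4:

♜ · ♝ ♛ ♚ ♝ ♞ ♜
♟ ♟ ♟ ♟ ♟ ♟ · ♟
· · ♞ · · · · ·
· · · · · · ♟ ·
· ♙ · · · · · ·
· · ♘ · · · · ♘
♙ · ♙ ♙ ♙ ♙ ♙ ♙
♖ · ♗ ♕ ♔ ♗ · ♖


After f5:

♜ · ♝ ♛ ♚ ♝ ♞ ♜
♟ ♟ ♟ ♟ ♟ · · ♟
· · ♞ · · · · ·
· · · · · ♟ ♟ ·
· ♙ · · · · · ·
· · ♘ · · · · ♘
♙ · ♙ ♙ ♙ ♙ ♙ ♙
♖ · ♗ ♕ ♔ ♗ · ♖


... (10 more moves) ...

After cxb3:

♜ · ♝ ♛ ♚ ♝ · ♜
♟ ♟ ♟ · ♟ · · ♟
· ♙ · ♟ · ♞ · ·
· · · · · ♟ · ·
· · · · · ♟ · ·
· ♙ · ♙ · · · ♘
♙ · · · ♙ · ♙ ♙
♖ ♘ ♗ ♕ ♔ ♗ · ♖


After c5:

♜ · ♝ ♛ ♚ ♝ · ♜
♟ ♟ · · ♟ · · ♟
· ♙ · ♟ · ♞ · ·
· · ♟ · · ♟ · ·
· · · · · ♟ · ·
· ♙ · ♙ · · · ♘
♙ · · · ♙ · ♙ ♙
♖ ♘ ♗ ♕ ♔ ♗ · ♖



  a b c d e f g h
  ─────────────────
8│♜ · ♝ ♛ ♚ ♝ · ♜│8
7│♟ ♟ · · ♟ · · ♟│7
6│· ♙ · ♟ · ♞ · ·│6
5│· · ♟ · · ♟ · ·│5
4│· · · · · ♟ · ·│4
3│· ♙ · ♙ · · · ♘│3
2│♙ · · · ♙ · ♙ ♙│2
1│♖ ♘ ♗ ♕ ♔ ♗ · ♖│1
  ─────────────────
  a b c d e f g h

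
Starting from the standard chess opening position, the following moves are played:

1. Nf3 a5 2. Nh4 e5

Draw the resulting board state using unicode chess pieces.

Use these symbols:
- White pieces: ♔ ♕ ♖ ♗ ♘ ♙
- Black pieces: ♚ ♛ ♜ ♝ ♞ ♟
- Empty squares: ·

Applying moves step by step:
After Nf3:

♜ ♞ ♝ ♛ ♚ ♝ ♞ ♜
♟ ♟ ♟ ♟ ♟ ♟ ♟ ♟
· · · · · · · ·
· · · · · · · ·
· · · · · · · ·
· · · · · ♘ · ·
♙ ♙ ♙ ♙ ♙ ♙ ♙ ♙
♖ ♘ ♗ ♕ ♔ ♗ · ♖


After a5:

♜ ♞ ♝ ♛ ♚ ♝ ♞ ♜
· ♟ ♟ ♟ ♟ ♟ ♟ ♟
· · · · · · · ·
♟ · · · · · · ·
· · · · · · · ·
· · · · · ♘ · ·
♙ ♙ ♙ ♙ ♙ ♙ ♙ ♙
♖ ♘ ♗ ♕ ♔ ♗ · ♖


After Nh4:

♜ ♞ ♝ ♛ ♚ ♝ ♞ ♜
· ♟ ♟ ♟ ♟ ♟ ♟ ♟
· · · · · · · ·
♟ · · · · · · ·
· · · · · · · ♘
· · · · · · · ·
♙ ♙ ♙ ♙ ♙ ♙ ♙ ♙
♖ ♘ ♗ ♕ ♔ ♗ · ♖


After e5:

♜ ♞ ♝ ♛ ♚ ♝ ♞ ♜
· ♟ ♟ ♟ · ♟ ♟ ♟
· · · · · · · ·
♟ · · · ♟ · · ·
· · · · · · · ♘
· · · · · · · ·
♙ ♙ ♙ ♙ ♙ ♙ ♙ ♙
♖ ♘ ♗ ♕ ♔ ♗ · ♖



  a b c d e f g h
  ─────────────────
8│♜ ♞ ♝ ♛ ♚ ♝ ♞ ♜│8
7│· ♟ ♟ ♟ · ♟ ♟ ♟│7
6│· · · · · · · ·│6
5│♟ · · · ♟ · · ·│5
4│· · · · · · · ♘│4
3│· · · · · · · ·│3
2│♙ ♙ ♙ ♙ ♙ ♙ ♙ ♙│2
1│♖ ♘ ♗ ♕ ♔ ♗ · ♖│1
  ─────────────────
  a b c d e f g h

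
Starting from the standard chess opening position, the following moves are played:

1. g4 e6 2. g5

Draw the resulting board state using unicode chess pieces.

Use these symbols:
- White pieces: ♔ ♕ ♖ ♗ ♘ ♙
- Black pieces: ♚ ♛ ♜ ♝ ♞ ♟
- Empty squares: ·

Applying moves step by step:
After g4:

♜ ♞ ♝ ♛ ♚ ♝ ♞ ♜
♟ ♟ ♟ ♟ ♟ ♟ ♟ ♟
· · · · · · · ·
· · · · · · · ·
· · · · · · ♙ ·
· · · · · · · ·
♙ ♙ ♙ ♙ ♙ ♙ · ♙
♖ ♘ ♗ ♕ ♔ ♗ ♘ ♖


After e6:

♜ ♞ ♝ ♛ ♚ ♝ ♞ ♜
♟ ♟ ♟ ♟ · ♟ ♟ ♟
· · · · ♟ · · ·
· · · · · · · ·
· · · · · · ♙ ·
· · · · · · · ·
♙ ♙ ♙ ♙ ♙ ♙ · ♙
♖ ♘ ♗ ♕ ♔ ♗ ♘ ♖


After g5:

♜ ♞ ♝ ♛ ♚ ♝ ♞ ♜
♟ ♟ ♟ ♟ · ♟ ♟ ♟
· · · · ♟ · · ·
· · · · · · ♙ ·
· · · · · · · ·
· · · · · · · ·
♙ ♙ ♙ ♙ ♙ ♙ · ♙
♖ ♘ ♗ ♕ ♔ ♗ ♘ ♖



  a b c d e f g h
  ─────────────────
8│♜ ♞ ♝ ♛ ♚ ♝ ♞ ♜│8
7│♟ ♟ ♟ ♟ · ♟ ♟ ♟│7
6│· · · · ♟ · · ·│6
5│· · · · · · ♙ ·│5
4│· · · · · · · ·│4
3│· · · · · · · ·│3
2│♙ ♙ ♙ ♙ ♙ ♙ · ♙│2
1│♖ ♘ ♗ ♕ ♔ ♗ ♘ ♖│1
  ─────────────────
  a b c d e f g h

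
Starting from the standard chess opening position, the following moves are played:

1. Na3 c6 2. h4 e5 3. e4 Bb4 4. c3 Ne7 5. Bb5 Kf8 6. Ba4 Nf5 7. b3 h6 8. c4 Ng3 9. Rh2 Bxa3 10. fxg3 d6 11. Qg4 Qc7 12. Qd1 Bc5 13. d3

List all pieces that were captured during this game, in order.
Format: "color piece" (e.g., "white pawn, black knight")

Tracking captures:
  Bxa3: captured white knight
  fxg3: captured black knight

white knight, black knight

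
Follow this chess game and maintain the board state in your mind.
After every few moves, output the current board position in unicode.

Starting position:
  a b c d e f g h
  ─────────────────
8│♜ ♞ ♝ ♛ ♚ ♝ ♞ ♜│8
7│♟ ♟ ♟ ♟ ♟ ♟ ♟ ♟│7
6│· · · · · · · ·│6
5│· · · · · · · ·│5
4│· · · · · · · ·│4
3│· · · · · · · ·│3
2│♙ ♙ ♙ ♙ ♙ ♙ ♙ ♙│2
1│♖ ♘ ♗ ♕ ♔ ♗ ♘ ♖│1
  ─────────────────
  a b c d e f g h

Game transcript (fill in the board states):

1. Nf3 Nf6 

  a b c d e f g h
  ─────────────────
8│♜ ♞ ♝ ♛ ♚ ♝ · ♜│8
7│♟ ♟ ♟ ♟ ♟ ♟ ♟ ♟│7
6│· · · · · ♞ · ·│6
5│· · · · · · · ·│5
4│· · · · · · · ·│4
3│· · · · · ♘ · ·│3
2│♙ ♙ ♙ ♙ ♙ ♙ ♙ ♙│2
1│♖ ♘ ♗ ♕ ♔ ♗ · ♖│1
  ─────────────────
  a b c d e f g h

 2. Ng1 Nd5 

  a b c d e f g h
  ─────────────────
8│♜ ♞ ♝ ♛ ♚ ♝ · ♜│8
7│♟ ♟ ♟ ♟ ♟ ♟ ♟ ♟│7
6│· · · · · · · ·│6
5│· · · ♞ · · · ·│5
4│· · · · · · · ·│4
3│· · · · · · · ·│3
2│♙ ♙ ♙ ♙ ♙ ♙ ♙ ♙│2
1│♖ ♘ ♗ ♕ ♔ ♗ ♘ ♖│1
  ─────────────────
  a b c d e f g h

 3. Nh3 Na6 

  a b c d e f g h
  ─────────────────
8│♜ · ♝ ♛ ♚ ♝ · ♜│8
7│♟ ♟ ♟ ♟ ♟ ♟ ♟ ♟│7
6│♞ · · · · · · ·│6
5│· · · ♞ · · · ·│5
4│· · · · · · · ·│4
3│· · · · · · · ♘│3
2│♙ ♙ ♙ ♙ ♙ ♙ ♙ ♙│2
1│♖ ♘ ♗ ♕ ♔ ♗ · ♖│1
  ─────────────────
  a b c d e f g h

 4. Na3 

  a b c d e f g h
  ─────────────────
8│♜ · ♝ ♛ ♚ ♝ · ♜│8
7│♟ ♟ ♟ ♟ ♟ ♟ ♟ ♟│7
6│♞ · · · · · · ·│6
5│· · · ♞ · · · ·│5
4│· · · · · · · ·│4
3│♘ · · · · · · ♘│3
2│♙ ♙ ♙ ♙ ♙ ♙ ♙ ♙│2
1│♖ · ♗ ♕ ♔ ♗ · ♖│1
  ─────────────────
  a b c d e f g h


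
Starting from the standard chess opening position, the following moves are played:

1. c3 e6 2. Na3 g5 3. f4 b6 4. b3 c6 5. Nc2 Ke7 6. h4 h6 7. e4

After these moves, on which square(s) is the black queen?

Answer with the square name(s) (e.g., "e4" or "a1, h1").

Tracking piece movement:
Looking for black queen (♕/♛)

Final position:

  a b c d e f g h
  ─────────────────
8│♜ ♞ ♝ ♛ · ♝ ♞ ♜│8
7│♟ · · ♟ ♚ ♟ · ·│7
6│· ♟ ♟ · ♟ · · ♟│6
5│· · · · · · ♟ ·│5
4│· · · · ♙ ♙ · ♙│4
3│· ♙ ♙ · · · · ·│3
2│♙ · ♘ ♙ · · ♙ ·│2
1│♖ · ♗ ♕ ♔ ♗ ♘ ♖│1
  ─────────────────
  a b c d e f g h


d8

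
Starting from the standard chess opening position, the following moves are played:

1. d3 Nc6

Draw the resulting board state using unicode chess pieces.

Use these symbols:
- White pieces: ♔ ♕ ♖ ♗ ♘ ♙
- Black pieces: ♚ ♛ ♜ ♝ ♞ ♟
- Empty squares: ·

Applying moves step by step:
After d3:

♜ ♞ ♝ ♛ ♚ ♝ ♞ ♜
♟ ♟ ♟ ♟ ♟ ♟ ♟ ♟
· · · · · · · ·
· · · · · · · ·
· · · · · · · ·
· · · ♙ · · · ·
♙ ♙ ♙ · ♙ ♙ ♙ ♙
♖ ♘ ♗ ♕ ♔ ♗ ♘ ♖


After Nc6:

♜ · ♝ ♛ ♚ ♝ ♞ ♜
♟ ♟ ♟ ♟ ♟ ♟ ♟ ♟
· · ♞ · · · · ·
· · · · · · · ·
· · · · · · · ·
· · · ♙ · · · ·
♙ ♙ ♙ · ♙ ♙ ♙ ♙
♖ ♘ ♗ ♕ ♔ ♗ ♘ ♖



  a b c d e f g h
  ─────────────────
8│♜ · ♝ ♛ ♚ ♝ ♞ ♜│8
7│♟ ♟ ♟ ♟ ♟ ♟ ♟ ♟│7
6│· · ♞ · · · · ·│6
5│· · · · · · · ·│5
4│· · · · · · · ·│4
3│· · · ♙ · · · ·│3
2│♙ ♙ ♙ · ♙ ♙ ♙ ♙│2
1│♖ ♘ ♗ ♕ ♔ ♗ ♘ ♖│1
  ─────────────────
  a b c d e f g h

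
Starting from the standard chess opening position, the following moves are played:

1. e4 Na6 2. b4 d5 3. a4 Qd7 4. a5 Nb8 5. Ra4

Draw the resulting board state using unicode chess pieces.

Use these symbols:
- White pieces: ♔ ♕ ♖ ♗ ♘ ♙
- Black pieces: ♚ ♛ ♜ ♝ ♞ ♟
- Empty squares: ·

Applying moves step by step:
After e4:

♜ ♞ ♝ ♛ ♚ ♝ ♞ ♜
♟ ♟ ♟ ♟ ♟ ♟ ♟ ♟
· · · · · · · ·
· · · · · · · ·
· · · · ♙ · · ·
· · · · · · · ·
♙ ♙ ♙ ♙ · ♙ ♙ ♙
♖ ♘ ♗ ♕ ♔ ♗ ♘ ♖


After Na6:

♜ · ♝ ♛ ♚ ♝ ♞ ♜
♟ ♟ ♟ ♟ ♟ ♟ ♟ ♟
♞ · · · · · · ·
· · · · · · · ·
· · · · ♙ · · ·
· · · · · · · ·
♙ ♙ ♙ ♙ · ♙ ♙ ♙
♖ ♘ ♗ ♕ ♔ ♗ ♘ ♖


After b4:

♜ · ♝ ♛ ♚ ♝ ♞ ♜
♟ ♟ ♟ ♟ ♟ ♟ ♟ ♟
♞ · · · · · · ·
· · · · · · · ·
· ♙ · · ♙ · · ·
· · · · · · · ·
♙ · ♙ ♙ · ♙ ♙ ♙
♖ ♘ ♗ ♕ ♔ ♗ ♘ ♖


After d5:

♜ · ♝ ♛ ♚ ♝ ♞ ♜
♟ ♟ ♟ · ♟ ♟ ♟ ♟
♞ · · · · · · ·
· · · ♟ · · · ·
· ♙ · · ♙ · · ·
· · · · · · · ·
♙ · ♙ ♙ · ♙ ♙ ♙
♖ ♘ ♗ ♕ ♔ ♗ ♘ ♖


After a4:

♜ · ♝ ♛ ♚ ♝ ♞ ♜
♟ ♟ ♟ · ♟ ♟ ♟ ♟
♞ · · · · · · ·
· · · ♟ · · · ·
♙ ♙ · · ♙ · · ·
· · · · · · · ·
· · ♙ ♙ · ♙ ♙ ♙
♖ ♘ ♗ ♕ ♔ ♗ ♘ ♖


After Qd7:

♜ · ♝ · ♚ ♝ ♞ ♜
♟ ♟ ♟ ♛ ♟ ♟ ♟ ♟
♞ · · · · · · ·
· · · ♟ · · · ·
♙ ♙ · · ♙ · · ·
· · · · · · · ·
· · ♙ ♙ · ♙ ♙ ♙
♖ ♘ ♗ ♕ ♔ ♗ ♘ ♖


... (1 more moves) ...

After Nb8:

♜ ♞ ♝ · ♚ ♝ ♞ ♜
♟ ♟ ♟ ♛ ♟ ♟ ♟ ♟
· · · · · · · ·
♙ · · ♟ · · · ·
· ♙ · · ♙ · · ·
· · · · · · · ·
· · ♙ ♙ · ♙ ♙ ♙
♖ ♘ ♗ ♕ ♔ ♗ ♘ ♖


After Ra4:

♜ ♞ ♝ · ♚ ♝ ♞ ♜
♟ ♟ ♟ ♛ ♟ ♟ ♟ ♟
· · · · · · · ·
♙ · · ♟ · · · ·
♖ ♙ · · ♙ · · ·
· · · · · · · ·
· · ♙ ♙ · ♙ ♙ ♙
· ♘ ♗ ♕ ♔ ♗ ♘ ♖



  a b c d e f g h
  ─────────────────
8│♜ ♞ ♝ · ♚ ♝ ♞ ♜│8
7│♟ ♟ ♟ ♛ ♟ ♟ ♟ ♟│7
6│· · · · · · · ·│6
5│♙ · · ♟ · · · ·│5
4│♖ ♙ · · ♙ · · ·│4
3│· · · · · · · ·│3
2│· · ♙ ♙ · ♙ ♙ ♙│2
1│· ♘ ♗ ♕ ♔ ♗ ♘ ♖│1
  ─────────────────
  a b c d e f g h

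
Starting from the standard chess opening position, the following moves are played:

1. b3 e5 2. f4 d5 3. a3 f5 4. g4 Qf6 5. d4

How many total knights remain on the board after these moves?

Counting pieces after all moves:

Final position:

  a b c d e f g h
  ─────────────────
8│♜ ♞ ♝ · ♚ ♝ ♞ ♜│8
7│♟ ♟ ♟ · · · ♟ ♟│7
6│· · · · · ♛ · ·│6
5│· · · ♟ ♟ ♟ · ·│5
4│· · · ♙ · ♙ ♙ ·│4
3│♙ ♙ · · · · · ·│3
2│· · ♙ · ♙ · · ♙│2
1│♖ ♘ ♗ ♕ ♔ ♗ ♘ ♖│1
  ─────────────────
  a b c d e f g h


4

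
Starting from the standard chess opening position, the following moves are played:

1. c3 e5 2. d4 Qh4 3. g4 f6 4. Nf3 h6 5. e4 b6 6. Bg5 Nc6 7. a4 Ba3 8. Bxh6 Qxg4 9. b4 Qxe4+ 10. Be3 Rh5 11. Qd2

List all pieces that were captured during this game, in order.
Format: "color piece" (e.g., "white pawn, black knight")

Tracking captures:
  Bxh6: captured black pawn
  Qxg4: captured white pawn
  Qxe4+: captured white pawn

black pawn, white pawn, white pawn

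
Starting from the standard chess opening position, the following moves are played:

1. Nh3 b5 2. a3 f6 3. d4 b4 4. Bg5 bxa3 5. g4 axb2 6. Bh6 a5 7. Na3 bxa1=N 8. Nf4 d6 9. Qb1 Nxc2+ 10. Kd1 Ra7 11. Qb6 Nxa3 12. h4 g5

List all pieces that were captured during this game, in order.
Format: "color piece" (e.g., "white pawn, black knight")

Tracking captures:
  bxa3: captured white pawn
  axb2: captured white pawn
  bxa1=N: captured white rook
  Nxc2+: captured white pawn
  Nxa3: captured white knight

white pawn, white pawn, white rook, white pawn, white knight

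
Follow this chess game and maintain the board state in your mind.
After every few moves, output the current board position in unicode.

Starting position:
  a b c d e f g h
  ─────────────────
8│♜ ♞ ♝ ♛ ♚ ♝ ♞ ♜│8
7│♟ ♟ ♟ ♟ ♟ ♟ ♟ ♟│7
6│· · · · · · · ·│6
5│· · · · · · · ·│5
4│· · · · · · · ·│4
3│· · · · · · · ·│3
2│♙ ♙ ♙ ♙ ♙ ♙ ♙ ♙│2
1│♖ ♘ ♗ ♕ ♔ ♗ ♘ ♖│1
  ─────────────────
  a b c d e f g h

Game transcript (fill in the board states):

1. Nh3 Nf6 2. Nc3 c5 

  a b c d e f g h
  ─────────────────
8│♜ ♞ ♝ ♛ ♚ ♝ · ♜│8
7│♟ ♟ · ♟ ♟ ♟ ♟ ♟│7
6│· · · · · ♞ · ·│6
5│· · ♟ · · · · ·│5
4│· · · · · · · ·│4
3│· · ♘ · · · · ♘│3
2│♙ ♙ ♙ ♙ ♙ ♙ ♙ ♙│2
1│♖ · ♗ ♕ ♔ ♗ · ♖│1
  ─────────────────
  a b c d e f g h

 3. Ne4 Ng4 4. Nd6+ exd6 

  a b c d e f g h
  ─────────────────
8│♜ ♞ ♝ ♛ ♚ ♝ · ♜│8
7│♟ ♟ · ♟ · ♟ ♟ ♟│7
6│· · · ♟ · · · ·│6
5│· · ♟ · · · · ·│5
4│· · · · · · ♞ ·│4
3│· · · · · · · ♘│3
2│♙ ♙ ♙ ♙ ♙ ♙ ♙ ♙│2
1│♖ · ♗ ♕ ♔ ♗ · ♖│1
  ─────────────────
  a b c d e f g h

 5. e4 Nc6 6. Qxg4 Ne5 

  a b c d e f g h
  ─────────────────
8│♜ · ♝ ♛ ♚ ♝ · ♜│8
7│♟ ♟ · ♟ · ♟ ♟ ♟│7
6│· · · ♟ · · · ·│6
5│· · ♟ · ♞ · · ·│5
4│· · · · ♙ · ♕ ·│4
3│· · · · · · · ♘│3
2│♙ ♙ ♙ ♙ · ♙ ♙ ♙│2
1│♖ · ♗ · ♔ ♗ · ♖│1
  ─────────────────
  a b c d e f g h

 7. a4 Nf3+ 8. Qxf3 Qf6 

  a b c d e f g h
  ─────────────────
8│♜ · ♝ · ♚ ♝ · ♜│8
7│♟ ♟ · ♟ · ♟ ♟ ♟│7
6│· · · ♟ · ♛ · ·│6
5│· · ♟ · · · · ·│5
4│♙ · · · ♙ · · ·│4
3│· · · · · ♕ · ♘│3
2│· ♙ ♙ ♙ · ♙ ♙ ♙│2
1│♖ · ♗ · ♔ ♗ · ♖│1
  ─────────────────
  a b c d e f g h

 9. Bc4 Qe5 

  a b c d e f g h
  ─────────────────
8│♜ · ♝ · ♚ ♝ · ♜│8
7│♟ ♟ · ♟ · ♟ ♟ ♟│7
6│· · · ♟ · · · ·│6
5│· · ♟ · ♛ · · ·│5
4│♙ · ♗ · ♙ · · ·│4
3│· · · · · ♕ · ♘│3
2│· ♙ ♙ ♙ · ♙ ♙ ♙│2
1│♖ · ♗ · ♔ · · ♖│1
  ─────────────────
  a b c d e f g h


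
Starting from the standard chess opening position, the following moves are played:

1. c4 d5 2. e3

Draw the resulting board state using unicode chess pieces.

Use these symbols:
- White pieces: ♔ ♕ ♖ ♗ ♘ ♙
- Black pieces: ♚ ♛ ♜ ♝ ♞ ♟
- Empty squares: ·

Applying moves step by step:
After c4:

♜ ♞ ♝ ♛ ♚ ♝ ♞ ♜
♟ ♟ ♟ ♟ ♟ ♟ ♟ ♟
· · · · · · · ·
· · · · · · · ·
· · ♙ · · · · ·
· · · · · · · ·
♙ ♙ · ♙ ♙ ♙ ♙ ♙
♖ ♘ ♗ ♕ ♔ ♗ ♘ ♖


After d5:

♜ ♞ ♝ ♛ ♚ ♝ ♞ ♜
♟ ♟ ♟ · ♟ ♟ ♟ ♟
· · · · · · · ·
· · · ♟ · · · ·
· · ♙ · · · · ·
· · · · · · · ·
♙ ♙ · ♙ ♙ ♙ ♙ ♙
♖ ♘ ♗ ♕ ♔ ♗ ♘ ♖


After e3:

♜ ♞ ♝ ♛ ♚ ♝ ♞ ♜
♟ ♟ ♟ · ♟ ♟ ♟ ♟
· · · · · · · ·
· · · ♟ · · · ·
· · ♙ · · · · ·
· · · · ♙ · · ·
♙ ♙ · ♙ · ♙ ♙ ♙
♖ ♘ ♗ ♕ ♔ ♗ ♘ ♖



  a b c d e f g h
  ─────────────────
8│♜ ♞ ♝ ♛ ♚ ♝ ♞ ♜│8
7│♟ ♟ ♟ · ♟ ♟ ♟ ♟│7
6│· · · · · · · ·│6
5│· · · ♟ · · · ·│5
4│· · ♙ · · · · ·│4
3│· · · · ♙ · · ·│3
2│♙ ♙ · ♙ · ♙ ♙ ♙│2
1│♖ ♘ ♗ ♕ ♔ ♗ ♘ ♖│1
  ─────────────────
  a b c d e f g h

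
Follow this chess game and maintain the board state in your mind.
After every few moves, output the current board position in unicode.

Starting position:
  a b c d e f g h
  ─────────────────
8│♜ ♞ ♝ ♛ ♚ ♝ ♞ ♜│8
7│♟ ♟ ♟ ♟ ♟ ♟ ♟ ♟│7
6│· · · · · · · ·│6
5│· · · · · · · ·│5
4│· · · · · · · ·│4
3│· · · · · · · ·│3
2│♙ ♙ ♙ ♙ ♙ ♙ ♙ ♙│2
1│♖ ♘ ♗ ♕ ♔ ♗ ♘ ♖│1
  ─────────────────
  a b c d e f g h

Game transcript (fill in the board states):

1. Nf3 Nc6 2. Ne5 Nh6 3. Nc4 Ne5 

  a b c d e f g h
  ─────────────────
8│♜ · ♝ ♛ ♚ ♝ · ♜│8
7│♟ ♟ ♟ ♟ ♟ ♟ ♟ ♟│7
6│· · · · · · · ♞│6
5│· · · · ♞ · · ·│5
4│· · ♘ · · · · ·│4
3│· · · · · · · ·│3
2│♙ ♙ ♙ ♙ ♙ ♙ ♙ ♙│2
1│♖ ♘ ♗ ♕ ♔ ♗ · ♖│1
  ─────────────────
  a b c d e f g h

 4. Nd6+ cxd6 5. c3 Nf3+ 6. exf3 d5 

  a b c d e f g h
  ─────────────────
8│♜ · ♝ ♛ ♚ ♝ · ♜│8
7│♟ ♟ · ♟ ♟ ♟ ♟ ♟│7
6│· · · · · · · ♞│6
5│· · · ♟ · · · ·│5
4│· · · · · · · ·│4
3│· · ♙ · · ♙ · ·│3
2│♙ ♙ · ♙ · ♙ ♙ ♙│2
1│♖ ♘ ♗ ♕ ♔ ♗ · ♖│1
  ─────────────────
  a b c d e f g h

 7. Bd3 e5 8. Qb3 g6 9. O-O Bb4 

  a b c d e f g h
  ─────────────────
8│♜ · ♝ ♛ ♚ · · ♜│8
7│♟ ♟ · ♟ · ♟ · ♟│7
6│· · · · · · ♟ ♞│6
5│· · · ♟ ♟ · · ·│5
4│· ♝ · · · · · ·│4
3│· ♕ ♙ ♗ · ♙ · ·│3
2│♙ ♙ · ♙ · ♙ ♙ ♙│2
1│♖ ♘ ♗ · · ♖ ♔ ·│1
  ─────────────────
  a b c d e f g h

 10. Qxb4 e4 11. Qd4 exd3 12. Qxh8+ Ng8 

  a b c d e f g h
  ─────────────────
8│♜ · ♝ ♛ ♚ · ♞ ♕│8
7│♟ ♟ · ♟ · ♟ · ♟│7
6│· · · · · · ♟ ·│6
5│· · · ♟ · · · ·│5
4│· · · · · · · ·│4
3│· · ♙ ♟ · ♙ · ·│3
2│♙ ♙ · ♙ · ♙ ♙ ♙│2
1│♖ ♘ ♗ · · ♖ ♔ ·│1
  ─────────────────
  a b c d e f g h

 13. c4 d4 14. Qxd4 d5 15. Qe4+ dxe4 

  a b c d e f g h
  ─────────────────
8│♜ · ♝ ♛ ♚ · ♞ ·│8
7│♟ ♟ · · · ♟ · ♟│7
6│· · · · · · ♟ ·│6
5│· · · · · · · ·│5
4│· · ♙ · ♟ · · ·│4
3│· · · ♟ · ♙ · ·│3
2│♙ ♙ · ♙ · ♙ ♙ ♙│2
1│♖ ♘ ♗ · · ♖ ♔ ·│1
  ─────────────────
  a b c d e f g h



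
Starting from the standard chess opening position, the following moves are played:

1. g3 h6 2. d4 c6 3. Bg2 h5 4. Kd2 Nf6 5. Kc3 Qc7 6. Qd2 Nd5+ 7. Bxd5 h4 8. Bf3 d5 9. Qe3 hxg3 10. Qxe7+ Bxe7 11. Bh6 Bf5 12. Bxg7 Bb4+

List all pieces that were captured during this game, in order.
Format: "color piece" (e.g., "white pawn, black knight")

Tracking captures:
  Bxd5: captured black knight
  hxg3: captured white pawn
  Qxe7+: captured black pawn
  Bxe7: captured white queen
  Bxg7: captured black pawn

black knight, white pawn, black pawn, white queen, black pawn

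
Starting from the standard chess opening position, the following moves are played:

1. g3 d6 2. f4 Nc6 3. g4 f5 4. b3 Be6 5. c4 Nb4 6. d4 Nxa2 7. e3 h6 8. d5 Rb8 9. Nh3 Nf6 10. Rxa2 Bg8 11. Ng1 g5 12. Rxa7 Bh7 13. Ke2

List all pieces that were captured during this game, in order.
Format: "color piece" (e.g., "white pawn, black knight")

Tracking captures:
  Nxa2: captured white pawn
  Rxa2: captured black knight
  Rxa7: captured black pawn

white pawn, black knight, black pawn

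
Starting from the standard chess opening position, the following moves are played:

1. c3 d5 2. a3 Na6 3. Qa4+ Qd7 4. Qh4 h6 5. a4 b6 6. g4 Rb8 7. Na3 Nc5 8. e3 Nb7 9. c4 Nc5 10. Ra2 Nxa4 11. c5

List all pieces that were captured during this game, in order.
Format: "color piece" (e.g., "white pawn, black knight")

Tracking captures:
  Nxa4: captured white pawn

white pawn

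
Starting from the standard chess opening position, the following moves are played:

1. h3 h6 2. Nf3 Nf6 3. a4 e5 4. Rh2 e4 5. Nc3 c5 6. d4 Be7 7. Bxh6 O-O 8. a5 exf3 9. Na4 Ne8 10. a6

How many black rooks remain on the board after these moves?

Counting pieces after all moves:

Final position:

  a b c d e f g h
  ─────────────────
8│♜ ♞ ♝ ♛ ♞ ♜ ♚ ·│8
7│♟ ♟ · ♟ ♝ ♟ ♟ ·│7
6│♙ · · · · · · ♗│6
5│· · ♟ · · · · ·│5
4│♘ · · ♙ · · · ·│4
3│· · · · · ♟ · ♙│3
2│· ♙ ♙ · ♙ ♙ ♙ ♖│2
1│♖ · · ♕ ♔ ♗ · ·│1
  ─────────────────
  a b c d e f g h


2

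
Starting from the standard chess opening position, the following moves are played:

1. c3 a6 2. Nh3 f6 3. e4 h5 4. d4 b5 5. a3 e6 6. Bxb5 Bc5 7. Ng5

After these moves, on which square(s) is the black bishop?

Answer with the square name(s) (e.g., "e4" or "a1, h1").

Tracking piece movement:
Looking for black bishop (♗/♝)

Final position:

  a b c d e f g h
  ─────────────────
8│♜ ♞ ♝ ♛ ♚ · ♞ ♜│8
7│· · ♟ ♟ · · ♟ ·│7
6│♟ · · · ♟ ♟ · ·│6
5│· ♗ ♝ · · · ♘ ♟│5
4│· · · ♙ ♙ · · ·│4
3│♙ · ♙ · · · · ·│3
2│· ♙ · · · ♙ ♙ ♙│2
1│♖ ♘ ♗ ♕ ♔ · · ♖│1
  ─────────────────
  a b c d e f g h


c5, c8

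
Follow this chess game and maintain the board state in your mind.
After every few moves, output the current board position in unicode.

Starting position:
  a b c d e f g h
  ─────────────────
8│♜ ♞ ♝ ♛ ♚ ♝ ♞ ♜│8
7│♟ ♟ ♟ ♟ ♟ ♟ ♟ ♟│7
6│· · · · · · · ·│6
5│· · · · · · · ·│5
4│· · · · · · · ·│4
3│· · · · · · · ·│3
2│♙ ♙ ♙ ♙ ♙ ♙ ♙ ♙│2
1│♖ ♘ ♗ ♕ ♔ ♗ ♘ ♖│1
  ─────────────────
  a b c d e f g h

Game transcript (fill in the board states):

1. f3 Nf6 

  a b c d e f g h
  ─────────────────
8│♜ ♞ ♝ ♛ ♚ ♝ · ♜│8
7│♟ ♟ ♟ ♟ ♟ ♟ ♟ ♟│7
6│· · · · · ♞ · ·│6
5│· · · · · · · ·│5
4│· · · · · · · ·│4
3│· · · · · ♙ · ·│3
2│♙ ♙ ♙ ♙ ♙ · ♙ ♙│2
1│♖ ♘ ♗ ♕ ♔ ♗ ♘ ♖│1
  ─────────────────
  a b c d e f g h

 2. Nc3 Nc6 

  a b c d e f g h
  ─────────────────
8│♜ · ♝ ♛ ♚ ♝ · ♜│8
7│♟ ♟ ♟ ♟ ♟ ♟ ♟ ♟│7
6│· · ♞ · · ♞ · ·│6
5│· · · · · · · ·│5
4│· · · · · · · ·│4
3│· · ♘ · · ♙ · ·│3
2│♙ ♙ ♙ ♙ ♙ · ♙ ♙│2
1│♖ · ♗ ♕ ♔ ♗ ♘ ♖│1
  ─────────────────
  a b c d e f g h

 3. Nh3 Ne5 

  a b c d e f g h
  ─────────────────
8│♜ · ♝ ♛ ♚ ♝ · ♜│8
7│♟ ♟ ♟ ♟ ♟ ♟ ♟ ♟│7
6│· · · · · ♞ · ·│6
5│· · · · ♞ · · ·│5
4│· · · · · · · ·│4
3│· · ♘ · · ♙ · ♘│3
2│♙ ♙ ♙ ♙ ♙ · ♙ ♙│2
1│♖ · ♗ ♕ ♔ ♗ · ♖│1
  ─────────────────
  a b c d e f g h

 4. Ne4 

  a b c d e f g h
  ─────────────────
8│♜ · ♝ ♛ ♚ ♝ · ♜│8
7│♟ ♟ ♟ ♟ ♟ ♟ ♟ ♟│7
6│· · · · · ♞ · ·│6
5│· · · · ♞ · · ·│5
4│· · · · ♘ · · ·│4
3│· · · · · ♙ · ♘│3
2│♙ ♙ ♙ ♙ ♙ · ♙ ♙│2
1│♖ · ♗ ♕ ♔ ♗ · ♖│1
  ─────────────────
  a b c d e f g h


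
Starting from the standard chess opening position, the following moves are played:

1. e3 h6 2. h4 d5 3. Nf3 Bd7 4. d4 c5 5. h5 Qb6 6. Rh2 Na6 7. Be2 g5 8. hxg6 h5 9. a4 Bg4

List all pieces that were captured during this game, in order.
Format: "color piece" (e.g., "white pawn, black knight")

Tracking captures:
  hxg6: captured black pawn

black pawn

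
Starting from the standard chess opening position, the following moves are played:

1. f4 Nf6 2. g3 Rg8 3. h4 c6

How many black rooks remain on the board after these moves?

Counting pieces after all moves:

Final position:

  a b c d e f g h
  ─────────────────
8│♜ ♞ ♝ ♛ ♚ ♝ ♜ ·│8
7│♟ ♟ · ♟ ♟ ♟ ♟ ♟│7
6│· · ♟ · · ♞ · ·│6
5│· · · · · · · ·│5
4│· · · · · ♙ · ♙│4
3│· · · · · · ♙ ·│3
2│♙ ♙ ♙ ♙ ♙ · · ·│2
1│♖ ♘ ♗ ♕ ♔ ♗ ♘ ♖│1
  ─────────────────
  a b c d e f g h


2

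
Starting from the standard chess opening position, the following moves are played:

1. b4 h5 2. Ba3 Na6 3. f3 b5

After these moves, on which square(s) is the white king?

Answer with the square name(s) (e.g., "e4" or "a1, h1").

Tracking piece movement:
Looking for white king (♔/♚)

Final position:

  a b c d e f g h
  ─────────────────
8│♜ · ♝ ♛ ♚ ♝ ♞ ♜│8
7│♟ · ♟ ♟ ♟ ♟ ♟ ·│7
6│♞ · · · · · · ·│6
5│· ♟ · · · · · ♟│5
4│· ♙ · · · · · ·│4
3│♗ · · · · ♙ · ·│3
2│♙ · ♙ ♙ ♙ · ♙ ♙│2
1│♖ ♘ · ♕ ♔ ♗ ♘ ♖│1
  ─────────────────
  a b c d e f g h


e1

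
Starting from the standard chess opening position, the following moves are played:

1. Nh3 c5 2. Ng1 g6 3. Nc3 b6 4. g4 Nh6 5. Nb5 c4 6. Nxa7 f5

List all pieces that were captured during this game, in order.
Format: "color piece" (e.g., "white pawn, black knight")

Tracking captures:
  Nxa7: captured black pawn

black pawn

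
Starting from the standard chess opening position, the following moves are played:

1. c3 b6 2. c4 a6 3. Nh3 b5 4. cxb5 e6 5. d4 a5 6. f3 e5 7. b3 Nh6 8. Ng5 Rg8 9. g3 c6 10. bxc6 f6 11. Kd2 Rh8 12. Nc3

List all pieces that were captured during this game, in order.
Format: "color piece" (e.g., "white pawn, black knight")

Tracking captures:
  cxb5: captured black pawn
  bxc6: captured black pawn

black pawn, black pawn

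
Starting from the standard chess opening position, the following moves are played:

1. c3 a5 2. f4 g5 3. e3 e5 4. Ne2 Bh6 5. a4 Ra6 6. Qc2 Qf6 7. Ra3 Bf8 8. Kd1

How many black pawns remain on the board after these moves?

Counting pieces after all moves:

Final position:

  a b c d e f g h
  ─────────────────
8│· ♞ ♝ · ♚ ♝ ♞ ♜│8
7│· ♟ ♟ ♟ · ♟ · ♟│7
6│♜ · · · · ♛ · ·│6
5│♟ · · · ♟ · ♟ ·│5
4│♙ · · · · ♙ · ·│4
3│♖ · ♙ · ♙ · · ·│3
2│· ♙ ♕ ♙ ♘ · ♙ ♙│2
1│· ♘ ♗ ♔ · ♗ · ♖│1
  ─────────────────
  a b c d e f g h


8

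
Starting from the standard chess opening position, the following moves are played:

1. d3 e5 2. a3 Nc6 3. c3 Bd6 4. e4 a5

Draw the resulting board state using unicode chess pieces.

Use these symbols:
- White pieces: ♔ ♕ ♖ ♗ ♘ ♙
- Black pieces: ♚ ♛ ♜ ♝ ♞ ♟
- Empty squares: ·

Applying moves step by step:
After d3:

♜ ♞ ♝ ♛ ♚ ♝ ♞ ♜
♟ ♟ ♟ ♟ ♟ ♟ ♟ ♟
· · · · · · · ·
· · · · · · · ·
· · · · · · · ·
· · · ♙ · · · ·
♙ ♙ ♙ · ♙ ♙ ♙ ♙
♖ ♘ ♗ ♕ ♔ ♗ ♘ ♖


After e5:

♜ ♞ ♝ ♛ ♚ ♝ ♞ ♜
♟ ♟ ♟ ♟ · ♟ ♟ ♟
· · · · · · · ·
· · · · ♟ · · ·
· · · · · · · ·
· · · ♙ · · · ·
♙ ♙ ♙ · ♙ ♙ ♙ ♙
♖ ♘ ♗ ♕ ♔ ♗ ♘ ♖


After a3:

♜ ♞ ♝ ♛ ♚ ♝ ♞ ♜
♟ ♟ ♟ ♟ · ♟ ♟ ♟
· · · · · · · ·
· · · · ♟ · · ·
· · · · · · · ·
♙ · · ♙ · · · ·
· ♙ ♙ · ♙ ♙ ♙ ♙
♖ ♘ ♗ ♕ ♔ ♗ ♘ ♖


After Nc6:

♜ · ♝ ♛ ♚ ♝ ♞ ♜
♟ ♟ ♟ ♟ · ♟ ♟ ♟
· · ♞ · · · · ·
· · · · ♟ · · ·
· · · · · · · ·
♙ · · ♙ · · · ·
· ♙ ♙ · ♙ ♙ ♙ ♙
♖ ♘ ♗ ♕ ♔ ♗ ♘ ♖


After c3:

♜ · ♝ ♛ ♚ ♝ ♞ ♜
♟ ♟ ♟ ♟ · ♟ ♟ ♟
· · ♞ · · · · ·
· · · · ♟ · · ·
· · · · · · · ·
♙ · ♙ ♙ · · · ·
· ♙ · · ♙ ♙ ♙ ♙
♖ ♘ ♗ ♕ ♔ ♗ ♘ ♖


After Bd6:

♜ · ♝ ♛ ♚ · ♞ ♜
♟ ♟ ♟ ♟ · ♟ ♟ ♟
· · ♞ ♝ · · · ·
· · · · ♟ · · ·
· · · · · · · ·
♙ · ♙ ♙ · · · ·
· ♙ · · ♙ ♙ ♙ ♙
♖ ♘ ♗ ♕ ♔ ♗ ♘ ♖


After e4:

♜ · ♝ ♛ ♚ · ♞ ♜
♟ ♟ ♟ ♟ · ♟ ♟ ♟
· · ♞ ♝ · · · ·
· · · · ♟ · · ·
· · · · ♙ · · ·
♙ · ♙ ♙ · · · ·
· ♙ · · · ♙ ♙ ♙
♖ ♘ ♗ ♕ ♔ ♗ ♘ ♖


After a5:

♜ · ♝ ♛ ♚ · ♞ ♜
· ♟ ♟ ♟ · ♟ ♟ ♟
· · ♞ ♝ · · · ·
♟ · · · ♟ · · ·
· · · · ♙ · · ·
♙ · ♙ ♙ · · · ·
· ♙ · · · ♙ ♙ ♙
♖ ♘ ♗ ♕ ♔ ♗ ♘ ♖



  a b c d e f g h
  ─────────────────
8│♜ · ♝ ♛ ♚ · ♞ ♜│8
7│· ♟ ♟ ♟ · ♟ ♟ ♟│7
6│· · ♞ ♝ · · · ·│6
5│♟ · · · ♟ · · ·│5
4│· · · · ♙ · · ·│4
3│♙ · ♙ ♙ · · · ·│3
2│· ♙ · · · ♙ ♙ ♙│2
1│♖ ♘ ♗ ♕ ♔ ♗ ♘ ♖│1
  ─────────────────
  a b c d e f g h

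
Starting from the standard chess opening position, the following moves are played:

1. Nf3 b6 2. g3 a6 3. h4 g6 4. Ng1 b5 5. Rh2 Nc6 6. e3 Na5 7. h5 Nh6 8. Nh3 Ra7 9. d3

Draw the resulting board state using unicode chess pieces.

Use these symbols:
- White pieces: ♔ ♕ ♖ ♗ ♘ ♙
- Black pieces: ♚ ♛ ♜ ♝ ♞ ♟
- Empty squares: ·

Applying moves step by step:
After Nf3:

♜ ♞ ♝ ♛ ♚ ♝ ♞ ♜
♟ ♟ ♟ ♟ ♟ ♟ ♟ ♟
· · · · · · · ·
· · · · · · · ·
· · · · · · · ·
· · · · · ♘ · ·
♙ ♙ ♙ ♙ ♙ ♙ ♙ ♙
♖ ♘ ♗ ♕ ♔ ♗ · ♖


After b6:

♜ ♞ ♝ ♛ ♚ ♝ ♞ ♜
♟ · ♟ ♟ ♟ ♟ ♟ ♟
· ♟ · · · · · ·
· · · · · · · ·
· · · · · · · ·
· · · · · ♘ · ·
♙ ♙ ♙ ♙ ♙ ♙ ♙ ♙
♖ ♘ ♗ ♕ ♔ ♗ · ♖


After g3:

♜ ♞ ♝ ♛ ♚ ♝ ♞ ♜
♟ · ♟ ♟ ♟ ♟ ♟ ♟
· ♟ · · · · · ·
· · · · · · · ·
· · · · · · · ·
· · · · · ♘ ♙ ·
♙ ♙ ♙ ♙ ♙ ♙ · ♙
♖ ♘ ♗ ♕ ♔ ♗ · ♖


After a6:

♜ ♞ ♝ ♛ ♚ ♝ ♞ ♜
· · ♟ ♟ ♟ ♟ ♟ ♟
♟ ♟ · · · · · ·
· · · · · · · ·
· · · · · · · ·
· · · · · ♘ ♙ ·
♙ ♙ ♙ ♙ ♙ ♙ · ♙
♖ ♘ ♗ ♕ ♔ ♗ · ♖


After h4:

♜ ♞ ♝ ♛ ♚ ♝ ♞ ♜
· · ♟ ♟ ♟ ♟ ♟ ♟
♟ ♟ · · · · · ·
· · · · · · · ·
· · · · · · · ♙
· · · · · ♘ ♙ ·
♙ ♙ ♙ ♙ ♙ ♙ · ·
♖ ♘ ♗ ♕ ♔ ♗ · ♖


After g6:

♜ ♞ ♝ ♛ ♚ ♝ ♞ ♜
· · ♟ ♟ ♟ ♟ · ♟
♟ ♟ · · · · ♟ ·
· · · · · · · ·
· · · · · · · ♙
· · · · · ♘ ♙ ·
♙ ♙ ♙ ♙ ♙ ♙ · ·
♖ ♘ ♗ ♕ ♔ ♗ · ♖


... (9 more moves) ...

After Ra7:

· · ♝ ♛ ♚ ♝ · ♜
♜ · ♟ ♟ ♟ ♟ · ♟
♟ · · · · · ♟ ♞
♞ ♟ · · · · · ♙
· · · · · · · ·
· · · · ♙ · ♙ ♘
♙ ♙ ♙ ♙ · ♙ · ♖
♖ ♘ ♗ ♕ ♔ ♗ · ·


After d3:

· · ♝ ♛ ♚ ♝ · ♜
♜ · ♟ ♟ ♟ ♟ · ♟
♟ · · · · · ♟ ♞
♞ ♟ · · · · · ♙
· · · · · · · ·
· · · ♙ ♙ · ♙ ♘
♙ ♙ ♙ · · ♙ · ♖
♖ ♘ ♗ ♕ ♔ ♗ · ·



  a b c d e f g h
  ─────────────────
8│· · ♝ ♛ ♚ ♝ · ♜│8
7│♜ · ♟ ♟ ♟ ♟ · ♟│7
6│♟ · · · · · ♟ ♞│6
5│♞ ♟ · · · · · ♙│5
4│· · · · · · · ·│4
3│· · · ♙ ♙ · ♙ ♘│3
2│♙ ♙ ♙ · · ♙ · ♖│2
1│♖ ♘ ♗ ♕ ♔ ♗ · ·│1
  ─────────────────
  a b c d e f g h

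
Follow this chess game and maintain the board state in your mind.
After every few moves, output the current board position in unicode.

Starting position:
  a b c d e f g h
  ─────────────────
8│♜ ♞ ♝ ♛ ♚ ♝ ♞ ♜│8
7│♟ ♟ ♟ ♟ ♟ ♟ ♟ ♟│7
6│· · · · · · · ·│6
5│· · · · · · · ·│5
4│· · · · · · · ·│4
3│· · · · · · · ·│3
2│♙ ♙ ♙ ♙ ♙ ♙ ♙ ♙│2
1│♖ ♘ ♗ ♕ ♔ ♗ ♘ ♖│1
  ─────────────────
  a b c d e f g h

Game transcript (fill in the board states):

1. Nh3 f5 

  a b c d e f g h
  ─────────────────
8│♜ ♞ ♝ ♛ ♚ ♝ ♞ ♜│8
7│♟ ♟ ♟ ♟ ♟ · ♟ ♟│7
6│· · · · · · · ·│6
5│· · · · · ♟ · ·│5
4│· · · · · · · ·│4
3│· · · · · · · ♘│3
2│♙ ♙ ♙ ♙ ♙ ♙ ♙ ♙│2
1│♖ ♘ ♗ ♕ ♔ ♗ · ♖│1
  ─────────────────
  a b c d e f g h

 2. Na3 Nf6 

  a b c d e f g h
  ─────────────────
8│♜ ♞ ♝ ♛ ♚ ♝ · ♜│8
7│♟ ♟ ♟ ♟ ♟ · ♟ ♟│7
6│· · · · · ♞ · ·│6
5│· · · · · ♟ · ·│5
4│· · · · · · · ·│4
3│♘ · · · · · · ♘│3
2│♙ ♙ ♙ ♙ ♙ ♙ ♙ ♙│2
1│♖ · ♗ ♕ ♔ ♗ · ♖│1
  ─────────────────
  a b c d e f g h

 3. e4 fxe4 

  a b c d e f g h
  ─────────────────
8│♜ ♞ ♝ ♛ ♚ ♝ · ♜│8
7│♟ ♟ ♟ ♟ ♟ · ♟ ♟│7
6│· · · · · ♞ · ·│6
5│· · · · · · · ·│5
4│· · · · ♟ · · ·│4
3│♘ · · · · · · ♘│3
2│♙ ♙ ♙ ♙ · ♙ ♙ ♙│2
1│♖ · ♗ ♕ ♔ ♗ · ♖│1
  ─────────────────
  a b c d e f g h

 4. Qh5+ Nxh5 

  a b c d e f g h
  ─────────────────
8│♜ ♞ ♝ ♛ ♚ ♝ · ♜│8
7│♟ ♟ ♟ ♟ ♟ · ♟ ♟│7
6│· · · · · · · ·│6
5│· · · · · · · ♞│5
4│· · · · ♟ · · ·│4
3│♘ · · · · · · ♘│3
2│♙ ♙ ♙ ♙ · ♙ ♙ ♙│2
1│♖ · ♗ · ♔ ♗ · ♖│1
  ─────────────────
  a b c d e f g h



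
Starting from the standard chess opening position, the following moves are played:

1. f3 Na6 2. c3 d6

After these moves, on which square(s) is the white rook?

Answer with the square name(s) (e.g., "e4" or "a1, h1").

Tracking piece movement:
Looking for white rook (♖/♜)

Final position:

  a b c d e f g h
  ─────────────────
8│♜ · ♝ ♛ ♚ ♝ ♞ ♜│8
7│♟ ♟ ♟ · ♟ ♟ ♟ ♟│7
6│♞ · · ♟ · · · ·│6
5│· · · · · · · ·│5
4│· · · · · · · ·│4
3│· · ♙ · · ♙ · ·│3
2│♙ ♙ · ♙ ♙ · ♙ ♙│2
1│♖ ♘ ♗ ♕ ♔ ♗ ♘ ♖│1
  ─────────────────
  a b c d e f g h


a1, h1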